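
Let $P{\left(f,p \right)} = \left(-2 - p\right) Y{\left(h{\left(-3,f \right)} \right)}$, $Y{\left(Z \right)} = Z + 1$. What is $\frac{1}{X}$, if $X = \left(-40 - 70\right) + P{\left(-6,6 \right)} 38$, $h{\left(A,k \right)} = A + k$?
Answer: $\frac{1}{2322} \approx 0.00043066$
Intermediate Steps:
$Y{\left(Z \right)} = 1 + Z$
$P{\left(f,p \right)} = \left(-2 + f\right) \left(-2 - p\right)$ ($P{\left(f,p \right)} = \left(-2 - p\right) \left(1 + \left(-3 + f\right)\right) = \left(-2 - p\right) \left(-2 + f\right) = \left(-2 + f\right) \left(-2 - p\right)$)
$X = 2322$ ($X = \left(-40 - 70\right) + - \left(-2 - 6\right) \left(2 + 6\right) 38 = -110 + \left(-1\right) \left(-8\right) 8 \cdot 38 = -110 + 64 \cdot 38 = -110 + 2432 = 2322$)
$\frac{1}{X} = \frac{1}{2322}$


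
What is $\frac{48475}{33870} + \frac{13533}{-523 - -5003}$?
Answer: $\frac{67553071}{15173760} \approx 4.452$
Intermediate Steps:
$\frac{48475}{33870} + \frac{13533}{-523 - -5003} = 48475 \cdot \frac{1}{33870} + \frac{13533}{-523 + 5003} = \frac{9695}{6774} + \frac{13533}{4480} = \frac{67553071}{15173760}$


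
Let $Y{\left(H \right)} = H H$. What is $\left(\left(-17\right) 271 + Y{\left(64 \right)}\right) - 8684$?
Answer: $-9195$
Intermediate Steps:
$Y{\left(H \right)} = H^{2}$
$\left(\left(-17\right) 271 + Y{\left(64 \right)}\right) - 8684 = \left(\left(-17\right) 271 + 64^{2}\right) - 8684 = \left(-4607 + 4096\right) - 8684 = -511 - 8684 = -9195$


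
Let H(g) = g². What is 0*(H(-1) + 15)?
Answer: 0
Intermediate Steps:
0*(H(-1) + 15) = 0*((-1)² + 15) = 0*(1 + 15) = 0*16 = 0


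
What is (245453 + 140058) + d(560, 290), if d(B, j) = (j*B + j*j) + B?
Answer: 632571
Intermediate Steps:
d(B, j) = B + j**2 + B*j (d(B, j) = (B*j + j**2) + B = (j**2 + B*j) + B = B + j**2 + B*j)
(245453 + 140058) + d(560, 290) = (245453 + 140058) + (560 + 290**2 + 560*290) = 385511 + (560 + 84100 + 162400) = 385511 + 247060 = 632571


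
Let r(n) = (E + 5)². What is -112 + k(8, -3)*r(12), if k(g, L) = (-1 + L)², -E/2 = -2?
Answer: 1184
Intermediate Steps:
E = 4 (E = -2*(-2) = 4)
r(n) = 81 (r(n) = (4 + 5)² = 9² = 81)
-112 + k(8, -3)*r(12) = -112 + (-1 - 3)²*81 = -112 + (-4)²*81 = -112 + 16*81 = -112 + 1296 = 1184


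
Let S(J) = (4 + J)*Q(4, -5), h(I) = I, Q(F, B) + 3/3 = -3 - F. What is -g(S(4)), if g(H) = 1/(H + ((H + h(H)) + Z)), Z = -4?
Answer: 1/196 ≈ 0.0051020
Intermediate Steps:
Q(F, B) = -4 - F (Q(F, B) = -1 + (-3 - F) = -4 - F)
S(J) = -32 - 8*J (S(J) = (4 + J)*(-4 - 1*4) = (4 + J)*(-4 - 4) = (4 + J)*(-8) = -32 - 8*J)
g(H) = 1/(-4 + 3*H) (g(H) = 1/(H + ((H + H) - 4)) = 1/(H + (2*H - 4)) = 1/(H + (-4 + 2*H)) = 1/(-4 + 3*H))
-g(S(4)) = -1/(-4 + 3*(-32 - 8*4)) = -1/(-4 + 3*(-32 - 32)) = -1/(-4 + 3*(-64)) = -1/(-4 - 192) = -1/(-196) = -1*(-1/196) = 1/196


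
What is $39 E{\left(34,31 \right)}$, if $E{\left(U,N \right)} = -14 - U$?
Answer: $-1872$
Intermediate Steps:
$39 E{\left(34,31 \right)} = 39 \left(-14 - 34\right) = 39 \left(-48\right) = -1872$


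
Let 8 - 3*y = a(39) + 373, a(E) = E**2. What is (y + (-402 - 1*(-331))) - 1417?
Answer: -6350/3 ≈ -2116.7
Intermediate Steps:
y = -1886/3 (y = 8/3 - (39**2 + 373)/3 = 8/3 - (1521 + 373)/3 = 8/3 - 1/3*1894 = 8/3 - 1894/3 = -1886/3 ≈ -628.67)
(y + (-402 - 1*(-331))) - 1417 = (-1886/3 + (-402 - 1*(-331))) - 1417 = (-1886/3 + (-402 + 331)) - 1417 = (-1886/3 - 71) - 1417 = -2099/3 - 1417 = -6350/3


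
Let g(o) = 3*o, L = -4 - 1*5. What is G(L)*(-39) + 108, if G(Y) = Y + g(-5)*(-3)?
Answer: -1296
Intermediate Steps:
L = -9 (L = -4 - 5 = -9)
G(Y) = 45 + Y (G(Y) = Y + (3*(-5))*(-3) = Y - 15*(-3) = Y + 45 = 45 + Y)
G(L)*(-39) + 108 = (45 - 9)*(-39) + 108 = 36*(-39) + 108 = -1404 + 108 = -1296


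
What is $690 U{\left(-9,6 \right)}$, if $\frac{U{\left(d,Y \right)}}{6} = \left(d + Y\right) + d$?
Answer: $-49680$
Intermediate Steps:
$U{\left(d,Y \right)} = 6 Y + 12 d$ ($U{\left(d,Y \right)} = 6 \left(\left(d + Y\right) + d\right) = 6 \left(\left(Y + d\right) + d\right) = 6 \left(Y + 2 d\right) = 6 Y + 12 d$)
$690 U{\left(-9,6 \right)} = 690 \left(6 \cdot 6 + 12 \left(-9\right)\right) = 690 \left(36 - 108\right) = 690 \left(-72\right) = -49680$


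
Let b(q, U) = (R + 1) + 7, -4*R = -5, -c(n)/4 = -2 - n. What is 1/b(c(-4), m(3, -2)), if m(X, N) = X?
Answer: 4/37 ≈ 0.10811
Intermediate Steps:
c(n) = 8 + 4*n (c(n) = -4*(-2 - n) = 8 + 4*n)
R = 5/4 (R = -¼*(-5) = 5/4 ≈ 1.2500)
b(q, U) = 37/4 (b(q, U) = (5/4 + 1) + 7 = 9/4 + 7 = 37/4)
1/b(c(-4), m(3, -2)) = 1/(37/4) = 4/37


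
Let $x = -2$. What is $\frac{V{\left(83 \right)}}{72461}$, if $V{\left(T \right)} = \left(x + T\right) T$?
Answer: $\frac{6723}{72461} \approx 0.092781$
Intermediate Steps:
$V{\left(T \right)} = T \left(-2 + T\right)$ ($V{\left(T \right)} = \left(-2 + T\right) T = T \left(-2 + T\right)$)
$\frac{V{\left(83 \right)}}{72461} = \frac{83 \left(-2 + 83\right)}{72461} = 83 \cdot 81 \cdot \frac{1}{72461} = 6723 \cdot \frac{1}{72461} = \frac{6723}{72461}$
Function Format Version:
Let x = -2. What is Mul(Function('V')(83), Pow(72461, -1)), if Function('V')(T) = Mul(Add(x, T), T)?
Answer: Rational(6723, 72461) ≈ 0.092781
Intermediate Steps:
Function('V')(T) = Mul(T, Add(-2, T)) (Function('V')(T) = Mul(Add(-2, T), T) = Mul(T, Add(-2, T)))
Mul(Function('V')(83), Pow(72461, -1)) = Mul(Mul(83, Add(-2, 83)), Pow(72461, -1)) = Mul(Mul(83, 81), Rational(1, 72461)) = Mul(6723, Rational(1, 72461)) = Rational(6723, 72461)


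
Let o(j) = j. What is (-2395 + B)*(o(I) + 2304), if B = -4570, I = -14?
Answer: -15949850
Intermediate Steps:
(-2395 + B)*(o(I) + 2304) = (-2395 - 4570)*(-14 + 2304) = -6965*2290 = -15949850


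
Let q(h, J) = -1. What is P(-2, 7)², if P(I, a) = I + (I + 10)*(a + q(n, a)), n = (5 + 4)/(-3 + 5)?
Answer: 2116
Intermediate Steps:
n = 9/2 ≈ 4.5000
P(I, a) = I + (-1 + a)*(10 + I) (P(I, a) = I + (I + 10)*(a - 1) = I + (10 + I)*(-1 + a) = I + (-1 + a)*(10 + I))
P(-2, 7)² = (-10 + 10*7 - 2*7)² = (-10 + 70 - 14)² = 46² = 2116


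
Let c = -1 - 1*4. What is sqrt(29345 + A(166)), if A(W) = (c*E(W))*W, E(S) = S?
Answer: I*sqrt(108435) ≈ 329.29*I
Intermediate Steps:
c = -5 (c = -1 - 4 = -5)
A(W) = -5*W**2 (A(W) = (-5*W)*W = -5*W**2)
sqrt(29345 + A(166)) = sqrt(29345 - 5*166**2) = sqrt(29345 - 5*27556) = sqrt(29345 - 137780) = sqrt(-108435) = I*sqrt(108435)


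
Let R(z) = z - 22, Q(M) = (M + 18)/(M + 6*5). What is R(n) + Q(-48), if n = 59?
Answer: 116/3 ≈ 38.667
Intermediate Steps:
Q(M) = (18 + M)/(30 + M) (Q(M) = (18 + M)/(M + 30) = (18 + M)/(30 + M))
R(z) = -22 + z
R(n) + Q(-48) = (-22 + 59) + (18 - 48)/(30 - 48) = 37 - 30/(-18) = 37 - 1/18*(-30) = 37 + 5/3 = 116/3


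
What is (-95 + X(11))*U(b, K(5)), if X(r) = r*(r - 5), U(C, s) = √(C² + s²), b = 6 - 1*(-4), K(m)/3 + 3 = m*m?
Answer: -58*√1114 ≈ -1935.8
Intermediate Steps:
K(m) = -9 + 3*m² (K(m) = -9 + 3*(m*m) = -9 + 3*m²)
b = 10 (b = 6 + 4 = 10)
X(r) = r*(-5 + r)
(-95 + X(11))*U(b, K(5)) = (-95 + 11*(-5 + 11))*√(10² + (-9 + 3*5²)²) = (-95 + 11*6)*√(100 + (-9 + 3*25)²) = (-95 + 66)*√(100 + (-9 + 75)²) = -29*√(100 + 66²) = -29*√(100 + 4356) = -58*√1114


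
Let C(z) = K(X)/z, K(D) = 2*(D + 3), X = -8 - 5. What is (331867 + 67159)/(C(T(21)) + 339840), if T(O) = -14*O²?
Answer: 615896631/524543045 ≈ 1.1742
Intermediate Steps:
X = -13
K(D) = 6 + 2*D (K(D) = 2*(3 + D) = 6 + 2*D)
C(z) = -20/z (C(z) = (6 + 2*(-13))/z = (6 - 26)/z = -20/z)
(331867 + 67159)/(C(T(21)) + 339840) = (331867 + 67159)/(-20/((-14*21²)) + 339840) = 399026/(-20/((-14*441)) + 339840) = 399026/(-20/(-6174) + 339840) = 399026/(-20*(-1/6174) + 339840) = 399026/(10/3087 + 339840) = 399026/(1049086090/3087) = 399026*(3087/1049086090) = 615896631/524543045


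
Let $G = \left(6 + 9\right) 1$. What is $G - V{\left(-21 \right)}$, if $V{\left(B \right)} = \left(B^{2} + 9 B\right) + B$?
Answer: $-216$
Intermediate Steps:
$V{\left(B \right)} = B^{2} + 10 B$
$G = 15$ ($G = 15 \cdot 1 = 15$)
$G - V{\left(-21 \right)} = 15 - - 21 \left(10 - 21\right) = 15 - \left(-21\right) \left(-11\right) = 15 - 231 = -216$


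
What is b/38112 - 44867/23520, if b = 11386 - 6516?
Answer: -5539683/3112480 ≈ -1.7798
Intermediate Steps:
b = 4870
b/38112 - 44867/23520 = 4870/38112 - 44867/23520 = 4870*(1/38112) - 44867*1/23520 = 2435/19056 - 44867/23520 = -5539683/3112480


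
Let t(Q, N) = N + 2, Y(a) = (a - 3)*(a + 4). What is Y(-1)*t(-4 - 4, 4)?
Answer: -72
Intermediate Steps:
Y(a) = (-3 + a)*(4 + a)
t(Q, N) = 2 + N
Y(-1)*t(-4 - 4, 4) = (-12 - 1 + (-1)²)*(2 + 4) = (-12 - 1 + 1)*6 = -12*6 = -72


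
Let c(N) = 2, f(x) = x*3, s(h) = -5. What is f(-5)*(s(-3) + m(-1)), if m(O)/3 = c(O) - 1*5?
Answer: 210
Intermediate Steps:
f(x) = 3*x
m(O) = -9 (m(O) = 3*(2 - 1*5) = 3*(2 - 5) = 3*(-3) = -9)
f(-5)*(s(-3) + m(-1)) = (3*(-5))*(-5 - 9) = -15*(-14) = 210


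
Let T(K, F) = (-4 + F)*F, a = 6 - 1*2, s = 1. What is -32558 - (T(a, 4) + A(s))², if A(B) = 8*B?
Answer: -32622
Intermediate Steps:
a = 4 (a = 6 - 2 = 4)
T(K, F) = F*(-4 + F)
-32558 - (T(a, 4) + A(s))² = -32558 - (4*(-4 + 4) + 8*1)² = -32558 - (4*0 + 8)² = -32558 - (0 + 8)² = -32558 - 1*8² = -32558 - 1*64 = -32558 - 64 = -32622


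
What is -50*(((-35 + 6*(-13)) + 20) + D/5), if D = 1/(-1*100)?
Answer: 46501/10 ≈ 4650.1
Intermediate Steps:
D = -1/100 (D = 1/(-100) = -1/100 ≈ -0.010000)
-50*(((-35 + 6*(-13)) + 20) + D/5) = -50*(((-35 + 6*(-13)) + 20) - 1/100/5) = -50*(((-35 - 78) + 20) - 1/100*⅕) = -50*((-113 + 20) - 1/500) = -50*(-93 - 1/500) = -50*(-46501/500) = 46501/10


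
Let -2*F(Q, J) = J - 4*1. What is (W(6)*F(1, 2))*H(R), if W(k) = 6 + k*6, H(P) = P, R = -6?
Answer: -252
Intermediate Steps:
F(Q, J) = 2 - J/2 (F(Q, J) = -(J - 4*1)/2 = -(J - 4)/2 = -(-4 + J)/2 = 2 - J/2)
W(k) = 6 + 6*k
(W(6)*F(1, 2))*H(R) = ((6 + 6*6)*(2 - 1/2*2))*(-6) = ((6 + 36)*(2 - 1))*(-6) = (42*1)*(-6) = 42*(-6) = -252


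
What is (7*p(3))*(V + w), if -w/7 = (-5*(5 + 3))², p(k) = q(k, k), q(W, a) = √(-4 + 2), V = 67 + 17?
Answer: -77812*I*√2 ≈ -1.1004e+5*I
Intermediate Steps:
V = 84
q(W, a) = I*√2 (q(W, a) = √(-2) = I*√2)
p(k) = I*√2
w = -11200 (w = -7*25*(5 + 3)² = -7*(-5*8)² = -7*(-40)² = -7*1600 = -11200)
(7*p(3))*(V + w) = (7*(I*√2))*(84 - 11200) = (7*I*√2)*(-11116) = -77812*I*√2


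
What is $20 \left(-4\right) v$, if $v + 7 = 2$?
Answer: $400$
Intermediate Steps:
$v = -5$ ($v = -7 + 2 = -5$)
$20 \left(-4\right) v = 20 \left(-4\right) \left(-5\right) = \left(-80\right) \left(-5\right) = 400$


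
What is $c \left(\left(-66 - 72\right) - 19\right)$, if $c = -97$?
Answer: $15229$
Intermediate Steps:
$c \left(\left(-66 - 72\right) - 19\right) = - 97 \left(\left(-66 - 72\right) - 19\right) = - 97 \left(-138 - 19\right) = \left(-97\right) \left(-157\right) = 15229$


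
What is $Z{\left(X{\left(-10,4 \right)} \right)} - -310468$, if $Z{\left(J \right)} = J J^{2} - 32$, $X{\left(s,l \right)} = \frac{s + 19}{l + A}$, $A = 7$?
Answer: $\frac{413191045}{1331} \approx 3.1044 \cdot 10^{5}$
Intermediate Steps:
$X{\left(s,l \right)} = \frac{19 + s}{7 + l}$ ($X{\left(s,l \right)} = \frac{s + 19}{l + 7} = \frac{19 + s}{7 + l}$)
$Z{\left(J \right)} = -32 + J^{3}$ ($Z{\left(J \right)} = J^{3} - 32 = -32 + J^{3}$)
$Z{\left(X{\left(-10,4 \right)} \right)} - -310468 = \left(-32 + \left(\frac{19 - 10}{7 + 4}\right)^{3}\right) - -310468 = \left(-32 + \left(\frac{1}{11} \cdot 9\right)^{3}\right) + 310468 = \left(-32 + \left(\frac{9}{11}\right)^{3}\right) + 310468 = \left(-32 + \frac{729}{1331}\right) + 310468 = - \frac{41863}{1331} + 310468 = \frac{413191045}{1331}$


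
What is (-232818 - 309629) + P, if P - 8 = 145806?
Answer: -396633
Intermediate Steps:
P = 145814 (P = 8 + 145806 = 145814)
(-232818 - 309629) + P = (-232818 - 309629) + 145814 = -542447 + 145814 = -396633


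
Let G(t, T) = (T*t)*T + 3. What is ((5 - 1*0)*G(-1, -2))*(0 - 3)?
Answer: 15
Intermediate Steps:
G(t, T) = 3 + t*T² (G(t, T) = t*T² + 3 = 3 + t*T²)
((5 - 1*0)*G(-1, -2))*(0 - 3) = ((5 - 1*0)*(3 - 1*(-2)²))*(0 - 3) = ((5 + 0)*(3 - 1*4))*(-3) = (5*(3 - 4))*(-3) = (5*(-1))*(-3) = -5*(-3) = 15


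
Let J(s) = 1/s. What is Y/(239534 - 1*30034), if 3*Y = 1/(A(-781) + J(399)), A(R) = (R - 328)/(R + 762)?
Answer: 133/4879255000 ≈ 2.7258e-8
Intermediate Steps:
A(R) = (-328 + R)/(762 + R)
Y = 133/23290 (Y = 1/(3*((-328 - 781)/(762 - 781) + 1/399)) = 1/(3*(-1109/(-19) + 1/399)) = 1/(3*(-1/19*(-1109) + 1/399)) = 1/(3*(1109/19 + 1/399)) = 1/(3*(23290/399)) = (1/3)*(399/23290) = 133/23290 ≈ 0.0057106)
Y/(239534 - 1*30034) = 133/(23290*(239534 - 1*30034)) = 133/(23290*(239534 - 30034)) = (133/23290)/209500 = (133/23290)*(1/209500) = 133/4879255000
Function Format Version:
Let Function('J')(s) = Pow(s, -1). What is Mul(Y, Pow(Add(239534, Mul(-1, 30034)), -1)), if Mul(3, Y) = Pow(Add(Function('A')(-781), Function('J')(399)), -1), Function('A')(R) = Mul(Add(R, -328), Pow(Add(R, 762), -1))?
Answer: Rational(133, 4879255000) ≈ 2.7258e-8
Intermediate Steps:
Function('A')(R) = Mul(Pow(Add(762, R), -1), Add(-328, R)) (Function('A')(R) = Mul(Add(-328, R), Pow(Add(762, R), -1)) = Mul(Pow(Add(762, R), -1), Add(-328, R)))
Y = Rational(133, 23290) (Y = Mul(Rational(1, 3), Pow(Add(Mul(Pow(Add(762, -781), -1), Add(-328, -781)), Pow(399, -1)), -1)) = Mul(Rational(1, 3), Pow(Add(Mul(Pow(-19, -1), -1109), Rational(1, 399)), -1)) = Mul(Rational(1, 3), Pow(Add(Mul(Rational(-1, 19), -1109), Rational(1, 399)), -1)) = Mul(Rational(1, 3), Pow(Add(Rational(1109, 19), Rational(1, 399)), -1)) = Mul(Rational(1, 3), Pow(Rational(23290, 399), -1)) = Mul(Rational(1, 3), Rational(399, 23290)) = Rational(133, 23290) ≈ 0.0057106)
Mul(Y, Pow(Add(239534, Mul(-1, 30034)), -1)) = Mul(Rational(133, 23290), Pow(Add(239534, Mul(-1, 30034)), -1)) = Mul(Rational(133, 23290), Pow(Add(239534, -30034), -1)) = Mul(Rational(133, 23290), Pow(209500, -1)) = Mul(Rational(133, 23290), Rational(1, 209500)) = Rational(133, 4879255000)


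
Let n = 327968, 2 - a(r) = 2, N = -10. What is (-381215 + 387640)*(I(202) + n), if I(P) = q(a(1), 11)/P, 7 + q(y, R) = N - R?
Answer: 212826544450/101 ≈ 2.1072e+9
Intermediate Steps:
a(r) = 0 (a(r) = 2 - 1*2 = 2 - 2 = 0)
q(y, R) = -17 - R (q(y, R) = -7 + (-10 - R) = -17 - R)
I(P) = -28/P (I(P) = (-17 - 1*11)/P = (-17 - 11)/P = -28/P)
(-381215 + 387640)*(I(202) + n) = (-381215 + 387640)*(-28/202 + 327968) = 6425*(-28*1/202 + 327968) = 6425*(-14/101 + 327968) = 6425*(33124754/101) = 212826544450/101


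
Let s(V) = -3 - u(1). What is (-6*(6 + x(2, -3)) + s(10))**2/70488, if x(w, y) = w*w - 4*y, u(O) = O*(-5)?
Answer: 4225/17622 ≈ 0.23976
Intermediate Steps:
u(O) = -5*O
x(w, y) = w**2 - 4*y
s(V) = 2 (s(V) = -3 - (-5) = -3 - 1*(-5) = -3 + 5 = 2)
(-6*(6 + x(2, -3)) + s(10))**2/70488 = (-6*(6 + (2**2 - 4*(-3))) + 2)**2/70488 = (-6*(6 + (4 + 12)) + 2)**2*(1/70488) = (-6*(6 + 16) + 2)**2*(1/70488) = (-6*22 + 2)**2*(1/70488) = (-132 + 2)**2*(1/70488) = (-130)**2*(1/70488) = 16900*(1/70488) = 4225/17622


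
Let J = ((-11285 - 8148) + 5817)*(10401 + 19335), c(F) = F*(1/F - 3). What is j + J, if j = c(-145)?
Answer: -404884940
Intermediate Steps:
c(F) = F*(-3 + 1/F)
j = 436 (j = 1 - 3*(-145) = 1 + 435 = 436)
J = -404885376 (J = (-19433 + 5817)*29736 = -13616*29736 = -404885376)
j + J = 436 - 404885376 = -404884940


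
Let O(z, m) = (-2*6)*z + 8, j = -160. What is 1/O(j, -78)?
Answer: 1/1928 ≈ 0.00051867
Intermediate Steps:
O(z, m) = 8 - 12*z (O(z, m) = -12*z + 8 = 8 - 12*z)
1/O(j, -78) = 1/(8 - 12*(-160)) = 1/(8 + 1920) = 1/1928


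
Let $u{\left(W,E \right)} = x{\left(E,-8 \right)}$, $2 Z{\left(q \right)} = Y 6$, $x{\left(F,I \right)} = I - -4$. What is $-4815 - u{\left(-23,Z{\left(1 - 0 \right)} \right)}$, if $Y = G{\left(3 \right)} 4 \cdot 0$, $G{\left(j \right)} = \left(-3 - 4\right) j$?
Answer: $-4811$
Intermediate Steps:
$G{\left(j \right)} = - 7 j$
$Y = 0$ ($Y = \left(-7\right) 3 \cdot 4 \cdot 0 = \left(-21\right) 4 \cdot 0 = \left(-84\right) 0 = 0$)
$x{\left(F,I \right)} = 4 + I$ ($x{\left(F,I \right)} = I + 4 = 4 + I$)
$Z{\left(q \right)} = 0$ ($Z{\left(q \right)} = \frac{0 \cdot 6}{2} = \frac{1}{2} \cdot 0 = 0$)
$u{\left(W,E \right)} = -4$ ($u{\left(W,E \right)} = 4 - 8 = -4$)
$-4815 - u{\left(-23,Z{\left(1 - 0 \right)} \right)} = -4815 - -4 = -4815 + 4 = -4811$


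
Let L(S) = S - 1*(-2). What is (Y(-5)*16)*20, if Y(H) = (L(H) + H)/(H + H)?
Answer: 256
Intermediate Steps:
L(S) = 2 + S (L(S) = S + 2 = 2 + S)
Y(H) = (2 + 2*H)/(2*H) (Y(H) = ((2 + H) + H)/(H + H) = (2 + 2*H)/((2*H)) = (2 + 2*H)*(1/(2*H)) = (2 + 2*H)/(2*H))
(Y(-5)*16)*20 = (((1 - 5)/(-5))*16)*20 = (-1/5*(-4)*16)*20 = ((4/5)*16)*20 = (64/5)*20 = 256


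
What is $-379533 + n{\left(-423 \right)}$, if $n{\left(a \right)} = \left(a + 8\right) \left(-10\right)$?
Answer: $-375383$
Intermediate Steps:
$n{\left(a \right)} = -80 - 10 a$ ($n{\left(a \right)} = \left(8 + a\right) \left(-10\right) = -80 - 10 a$)
$-379533 + n{\left(-423 \right)} = -379533 - -4150 = -379533 + \left(-80 + 4230\right) = -379533 + 4150 = -375383$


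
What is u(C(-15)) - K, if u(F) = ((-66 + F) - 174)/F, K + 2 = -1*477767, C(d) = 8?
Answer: 477740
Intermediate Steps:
K = -477769 (K = -2 - 1*477767 = -2 - 477767 = -477769)
u(F) = (-240 + F)/F
u(C(-15)) - K = (-240 + 8)/8 - 1*(-477769) = (⅛)*(-232) + 477769 = -29 + 477769 = 477740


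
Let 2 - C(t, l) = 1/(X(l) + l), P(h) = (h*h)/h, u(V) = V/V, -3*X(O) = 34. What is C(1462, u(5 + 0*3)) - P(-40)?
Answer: 1305/31 ≈ 42.097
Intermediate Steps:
X(O) = -34/3 (X(O) = -⅓*34 = -34/3)
u(V) = 1
P(h) = h (P(h) = h²/h = h)
C(t, l) = 2 - 1/(-34/3 + l)
C(1462, u(5 + 0*3)) - P(-40) = (-71 + 6*1)/(-34 + 3*1) - 1*(-40) = (-71 + 6)/(-34 + 3) + 40 = -65/(-31) + 40 = -1/31*(-65) + 40 = 65/31 + 40 = 1305/31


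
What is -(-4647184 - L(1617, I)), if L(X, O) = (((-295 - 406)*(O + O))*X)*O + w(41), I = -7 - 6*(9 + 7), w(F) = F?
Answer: -24046316481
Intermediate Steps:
I = -103 (I = -7 - 6*16 = -7 - 96 = -103)
L(X, O) = 41 - 1402*X*O² (L(X, O) = (((-295 - 406)*(O + O))*X)*O + 41 = ((-1402*O)*X)*O + 41 = (-1402*O*X)*O + 41 = -1402*X*O² + 41 = 41 - 1402*X*O²)
-(-4647184 - L(1617, I)) = -(-4647184 - (41 - 1402*1617*(-103)²)) = -(-4647184 - (41 - 1402*1617*10609)) = -(-4647184 - (41 - 24050963706)) = -(-4647184 - 1*(-24050963665)) = -(-4647184 + 24050963665) = -1*24046316481 = -24046316481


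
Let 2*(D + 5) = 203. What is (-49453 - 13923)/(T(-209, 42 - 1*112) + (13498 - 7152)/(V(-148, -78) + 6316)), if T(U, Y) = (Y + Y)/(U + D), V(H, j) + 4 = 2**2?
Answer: -9006363360/319633 ≈ -28177.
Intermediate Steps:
D = 193/2 (D = -5 + (1/2)*203 = -5 + 203/2 = 193/2 ≈ 96.500)
V(H, j) = 0 (V(H, j) = -4 + 2**2 = -4 + 4 = 0)
T(U, Y) = 2*Y/(193/2 + U) (T(U, Y) = (Y + Y)/(U + 193/2) = (2*Y)/(193/2 + U) = 2*Y/(193/2 + U))
(-49453 - 13923)/(T(-209, 42 - 1*112) + (13498 - 7152)/(V(-148, -78) + 6316)) = (-49453 - 13923)/(4*(42 - 1*112)/(193 + 2*(-209)) + (13498 - 7152)/(0 + 6316)) = -63376/(4*(42 - 112)/(193 - 418) + 6346/6316) = -63376/(4*(-70)/(-225) + 6346*(1/6316)) = -63376/(4*(-70)*(-1/225) + 3173/3158) = -63376/(56/45 + 3173/3158) = -63376/319633/142110 = -63376*142110/319633 = -9006363360/319633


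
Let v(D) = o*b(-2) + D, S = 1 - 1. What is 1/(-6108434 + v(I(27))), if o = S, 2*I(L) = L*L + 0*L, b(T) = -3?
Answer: -2/12216139 ≈ -1.6372e-7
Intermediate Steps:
S = 0
I(L) = L²/2 (I(L) = (L*L + 0*L)/2 = (L² + 0)/2 = L²/2)
o = 0
v(D) = D (v(D) = 0*(-3) + D = 0 + D = D)
1/(-6108434 + v(I(27))) = 1/(-6108434 + (½)*27²) = 1/(-6108434 + (½)*729) = 1/(-6108434 + 729/2) = 1/(-12216139/2) = -2/12216139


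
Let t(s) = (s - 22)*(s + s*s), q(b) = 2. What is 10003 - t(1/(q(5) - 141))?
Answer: 26863824715/2685619 ≈ 10003.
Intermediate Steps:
t(s) = (-22 + s)*(s + s²)
10003 - t(1/(q(5) - 141)) = 10003 - (-22 + (1/(2 - 141))² - 21/(2 - 141))/(2 - 141) = 10003 - (-22 + (1/(-139))² - 21/(-139))/(-139) = 10003 - (-1)*(-22 + (-1/139)² - 21*(-1/139))/139 = 10003 - (-1)*(-22 + 1/19321 + 21/139)/139 = 10003 - (-1)*(-422142)/(139*19321) = 10003 - 1*422142/2685619 = 10003 - 422142/2685619 = 26863824715/2685619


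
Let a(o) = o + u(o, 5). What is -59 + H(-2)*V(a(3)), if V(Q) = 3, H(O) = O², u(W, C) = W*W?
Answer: -47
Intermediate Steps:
u(W, C) = W²
a(o) = o + o²
-59 + H(-2)*V(a(3)) = -59 + (-2)²*3 = -59 + 4*3 = -59 + 12 = -47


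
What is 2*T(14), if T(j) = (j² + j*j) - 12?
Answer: 760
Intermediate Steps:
T(j) = -12 + 2*j² (T(j) = (j² + j²) - 12 = 2*j² - 12 = -12 + 2*j²)
2*T(14) = 2*(-12 + 2*14²) = 2*(-12 + 2*196) = 2*(-12 + 392) = 2*380 = 760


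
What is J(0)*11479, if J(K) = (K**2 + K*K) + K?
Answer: 0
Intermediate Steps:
J(K) = K + 2*K**2 (J(K) = (K**2 + K**2) + K = 2*K**2 + K = K + 2*K**2)
J(0)*11479 = (0*(1 + 2*0))*11479 = (0*(1 + 0))*11479 = (0*1)*11479 = 0*11479 = 0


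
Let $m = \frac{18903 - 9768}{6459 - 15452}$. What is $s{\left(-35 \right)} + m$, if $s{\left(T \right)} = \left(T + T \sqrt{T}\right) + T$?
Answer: $- \frac{638645}{8993} - 35 i \sqrt{35} \approx -71.016 - 207.06 i$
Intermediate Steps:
$m = - \frac{9135}{8993}$ ($m = \frac{9135}{-8993} = 9135 \left(- \frac{1}{8993}\right) = - \frac{9135}{8993} \approx -1.0158$)
$s{\left(T \right)} = T^{\frac{3}{2}} + 2 T$ ($s{\left(T \right)} = \left(T + T^{\frac{3}{2}}\right) + T = T^{\frac{3}{2}} + 2 T$)
$s{\left(-35 \right)} + m = \left(\left(-35\right)^{\frac{3}{2}} + 2 \left(-35\right)\right) - \frac{9135}{8993} = \left(- 35 i \sqrt{35} - 70\right) - \frac{9135}{8993} = \left(-70 - 35 i \sqrt{35}\right) - \frac{9135}{8993} = - \frac{638645}{8993} - 35 i \sqrt{35}$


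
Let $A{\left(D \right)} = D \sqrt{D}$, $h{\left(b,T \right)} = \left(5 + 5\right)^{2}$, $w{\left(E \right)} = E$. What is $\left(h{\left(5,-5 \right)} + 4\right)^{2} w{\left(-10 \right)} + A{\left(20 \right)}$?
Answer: $-108160 + 40 \sqrt{5} \approx -1.0807 \cdot 10^{5}$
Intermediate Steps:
$h{\left(b,T \right)} = 100$ ($h{\left(b,T \right)} = 10^{2} = 100$)
$A{\left(D \right)} = D^{\frac{3}{2}}$
$\left(h{\left(5,-5 \right)} + 4\right)^{2} w{\left(-10 \right)} + A{\left(20 \right)} = \left(100 + 4\right)^{2} \left(-10\right) + 20^{\frac{3}{2}} = 104^{2} \left(-10\right) + 40 \sqrt{5} = 10816 \left(-10\right) + 40 \sqrt{5} = -108160 + 40 \sqrt{5}$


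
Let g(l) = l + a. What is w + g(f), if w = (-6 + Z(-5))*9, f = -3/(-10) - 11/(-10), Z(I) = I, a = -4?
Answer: -508/5 ≈ -101.60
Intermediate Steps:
f = 7/5 (f = -3*(-1/10) - 11*(-1/10) = 3/10 + 11/10 = 7/5 ≈ 1.4000)
g(l) = -4 + l (g(l) = l - 4 = -4 + l)
w = -99 (w = (-6 - 5)*9 = -11*9 = -99)
w + g(f) = -99 + (-4 + 7/5) = -99 - 13/5 = -508/5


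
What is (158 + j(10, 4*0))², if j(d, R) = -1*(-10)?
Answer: 28224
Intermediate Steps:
j(d, R) = 10
(158 + j(10, 4*0))² = (158 + 10)² = 168² = 28224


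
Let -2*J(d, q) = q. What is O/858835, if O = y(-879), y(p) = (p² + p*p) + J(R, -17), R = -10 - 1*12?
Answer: 3090581/1717670 ≈ 1.7993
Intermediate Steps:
R = -22 (R = -10 - 12 = -22)
J(d, q) = -q/2
y(p) = 17/2 + 2*p² (y(p) = (p² + p*p) - ½*(-17) = (p² + p²) + 17/2 = 2*p² + 17/2 = 17/2 + 2*p²)
O = 3090581/2 (O = 17/2 + 2*(-879)² = 17/2 + 2*772641 = 17/2 + 1545282 = 3090581/2 ≈ 1.5453e+6)
O/858835 = (3090581/2)/858835 = (3090581/2)*(1/858835) = 3090581/1717670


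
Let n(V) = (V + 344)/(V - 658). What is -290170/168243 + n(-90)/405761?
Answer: -44034657711241/25531651523202 ≈ -1.7247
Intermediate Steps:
n(V) = (344 + V)/(-658 + V)
-290170/168243 + n(-90)/405761 = -290170/168243 + ((344 - 90)/(-658 - 90))/405761 = -290170*1/168243 + (254/(-748))*(1/405761) = -290170/168243 - 1/748*254*(1/405761) = -290170/168243 - 127/374*1/405761 = -290170/168243 - 127/151754614 = -44034657711241/25531651523202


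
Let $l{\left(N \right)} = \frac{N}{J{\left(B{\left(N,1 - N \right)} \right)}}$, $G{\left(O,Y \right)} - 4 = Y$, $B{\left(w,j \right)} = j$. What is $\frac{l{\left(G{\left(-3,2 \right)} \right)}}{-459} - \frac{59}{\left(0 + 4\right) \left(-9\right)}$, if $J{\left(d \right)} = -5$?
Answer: $\frac{5023}{3060} \approx 1.6415$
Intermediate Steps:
$G{\left(O,Y \right)} = 4 + Y$
$l{\left(N \right)} = - \frac{N}{5}$ ($l{\left(N \right)} = \frac{N}{-5} = N \left(- \frac{1}{5}\right) = - \frac{N}{5}$)
$\frac{l{\left(G{\left(-3,2 \right)} \right)}}{-459} - \frac{59}{\left(0 + 4\right) \left(-9\right)} = \frac{\left(- \frac{1}{5}\right) \left(4 + 2\right)}{-459} - \frac{59}{\left(0 + 4\right) \left(-9\right)} = \left(- \frac{1}{5}\right) 6 \left(- \frac{1}{459}\right) - \frac{59}{4 \left(-9\right)} = \left(- \frac{6}{5}\right) \left(- \frac{1}{459}\right) - \frac{59}{-36} = \frac{2}{765} - - \frac{59}{36} = \frac{2}{765} + \frac{59}{36} = \frac{5023}{3060}$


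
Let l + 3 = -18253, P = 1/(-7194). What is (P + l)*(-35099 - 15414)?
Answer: 6634057420145/7194 ≈ 9.2217e+8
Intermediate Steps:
P = -1/7194 ≈ -0.00013900
l = -18256 (l = -3 - 18253 = -18256)
(P + l)*(-35099 - 15414) = (-1/7194 - 18256)*(-35099 - 15414) = -131333665/7194*(-50513) = 6634057420145/7194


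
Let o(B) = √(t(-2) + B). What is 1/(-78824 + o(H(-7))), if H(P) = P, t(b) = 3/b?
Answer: -157648/12426445969 - I*√34/12426445969 ≈ -1.2686e-5 - 4.6924e-10*I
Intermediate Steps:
o(B) = √(-3/2 + B) (o(B) = √(3/(-2) + B) = √(3*(-½) + B) = √(-3/2 + B))
1/(-78824 + o(H(-7))) = 1/(-78824 + √(-6 + 4*(-7))/2) = 1/(-78824 + √(-6 - 28)/2) = 1/(-78824 + √(-34)/2) = 1/(-78824 + (I*√34)/2) = 1/(-78824 + I*√34/2)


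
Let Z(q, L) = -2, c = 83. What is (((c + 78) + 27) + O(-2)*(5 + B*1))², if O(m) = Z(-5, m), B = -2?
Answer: 33124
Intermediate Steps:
O(m) = -2
(((c + 78) + 27) + O(-2)*(5 + B*1))² = (((83 + 78) + 27) - 2*(5 - 2*1))² = ((161 + 27) - 2*(5 - 2))² = (188 - 2*3)² = (188 - 6)² = 182² = 33124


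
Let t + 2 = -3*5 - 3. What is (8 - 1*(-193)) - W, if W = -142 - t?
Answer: 323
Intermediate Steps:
t = -20 (t = -2 + (-3*5 - 3) = -2 + (-15 - 3) = -2 - 18 = -20)
W = -122 (W = -142 - 1*(-20) = -142 + 20 = -122)
(8 - 1*(-193)) - W = (8 - 1*(-193)) - 1*(-122) = (8 + 193) + 122 = 201 + 122 = 323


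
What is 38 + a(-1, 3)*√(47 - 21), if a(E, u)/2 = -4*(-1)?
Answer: 38 + 8*√26 ≈ 78.792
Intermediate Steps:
a(E, u) = 8 (a(E, u) = 2*(-4*(-1)) = 2*4 = 8)
38 + a(-1, 3)*√(47 - 21) = 38 + 8*√(47 - 21) = 38 + 8*√26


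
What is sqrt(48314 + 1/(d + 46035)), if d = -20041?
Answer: sqrt(32645191797298)/25994 ≈ 219.80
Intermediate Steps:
sqrt(48314 + 1/(d + 46035)) = sqrt(48314 + 1/(-20041 + 46035)) = sqrt(48314 + 1/25994) = sqrt(1255874117/25994) = sqrt(32645191797298)/25994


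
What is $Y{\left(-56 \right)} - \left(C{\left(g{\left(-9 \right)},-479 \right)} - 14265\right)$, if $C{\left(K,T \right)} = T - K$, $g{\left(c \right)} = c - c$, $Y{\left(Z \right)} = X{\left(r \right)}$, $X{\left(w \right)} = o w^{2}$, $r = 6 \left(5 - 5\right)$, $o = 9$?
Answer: $14744$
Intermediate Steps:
$r = 0$ ($r = 6 \cdot 0 = 0$)
$X{\left(w \right)} = 9 w^{2}$
$Y{\left(Z \right)} = 0$ ($Y{\left(Z \right)} = 9 \cdot 0^{2} = 9 \cdot 0 = 0$)
$g{\left(c \right)} = 0$
$Y{\left(-56 \right)} - \left(C{\left(g{\left(-9 \right)},-479 \right)} - 14265\right) = 0 - \left(\left(-479 - 0\right) - 14265\right) = 0 - \left(\left(-479 + 0\right) - 14265\right) = 0 - \left(-479 - 14265\right) = 0 - -14744 = 0 + 14744 = 14744$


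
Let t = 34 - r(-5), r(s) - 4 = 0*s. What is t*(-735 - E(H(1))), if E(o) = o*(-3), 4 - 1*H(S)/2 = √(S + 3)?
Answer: -21690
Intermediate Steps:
H(S) = 8 - 2*√(3 + S) (H(S) = 8 - 2*√(S + 3) = 8 - 2*√(3 + S))
r(s) = 4 (r(s) = 4 + 0*s = 4 + 0 = 4)
E(o) = -3*o
t = 30 (t = 34 - 1*4 = 34 - 4 = 30)
t*(-735 - E(H(1))) = 30*(-735 - (-3)*(8 - 2*√(3 + 1))) = 30*(-735 - (-3)*(8 - 2*√4)) = 30*(-735 - (-3)*(8 - 2*2)) = 30*(-735 - (-3)*(8 - 4)) = 30*(-735 - (-3)*4) = 30*(-735 - 1*(-12)) = 30*(-735 + 12) = 30*(-723) = -21690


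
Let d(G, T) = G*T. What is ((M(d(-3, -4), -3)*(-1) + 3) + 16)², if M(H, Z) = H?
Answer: 49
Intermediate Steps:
((M(d(-3, -4), -3)*(-1) + 3) + 16)² = ((-3*(-4)*(-1) + 3) + 16)² = ((12*(-1) + 3) + 16)² = ((-12 + 3) + 16)² = (-9 + 16)² = 7² = 49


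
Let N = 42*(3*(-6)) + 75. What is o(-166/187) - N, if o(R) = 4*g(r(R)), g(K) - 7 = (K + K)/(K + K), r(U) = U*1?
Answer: 713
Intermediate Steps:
r(U) = U
g(K) = 8 (g(K) = 7 + (K + K)/(K + K) = 7 + (2*K)/((2*K)) = 7 + (2*K)*(1/(2*K)) = 7 + 1 = 8)
o(R) = 32 (o(R) = 4*8 = 32)
N = -681 (N = 42*(-18) + 75 = -756 + 75 = -681)
o(-166/187) - N = 32 - 1*(-681) = 32 + 681 = 713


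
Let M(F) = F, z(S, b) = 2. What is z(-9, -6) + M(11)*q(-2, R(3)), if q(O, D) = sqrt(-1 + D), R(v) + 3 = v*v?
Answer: 2 + 11*sqrt(5) ≈ 26.597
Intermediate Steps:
R(v) = -3 + v**2 (R(v) = -3 + v*v = -3 + v**2)
z(-9, -6) + M(11)*q(-2, R(3)) = 2 + 11*sqrt(-1 + (-3 + 3**2)) = 2 + 11*sqrt(-1 + (-3 + 9)) = 2 + 11*sqrt(-1 + 6) = 2 + 11*sqrt(5)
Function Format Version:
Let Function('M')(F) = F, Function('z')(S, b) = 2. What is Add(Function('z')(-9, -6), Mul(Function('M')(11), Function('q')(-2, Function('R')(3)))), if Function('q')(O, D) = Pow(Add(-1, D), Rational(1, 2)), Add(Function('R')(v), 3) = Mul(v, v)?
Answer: Add(2, Mul(11, Pow(5, Rational(1, 2)))) ≈ 26.597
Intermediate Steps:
Function('R')(v) = Add(-3, Pow(v, 2)) (Function('R')(v) = Add(-3, Mul(v, v)) = Add(-3, Pow(v, 2)))
Add(Function('z')(-9, -6), Mul(Function('M')(11), Function('q')(-2, Function('R')(3)))) = Add(2, Mul(11, Pow(Add(-1, Add(-3, Pow(3, 2))), Rational(1, 2)))) = Add(2, Mul(11, Pow(Add(-1, Add(-3, 9)), Rational(1, 2)))) = Add(2, Mul(11, Pow(Add(-1, 6), Rational(1, 2)))) = Add(2, Mul(11, Pow(5, Rational(1, 2))))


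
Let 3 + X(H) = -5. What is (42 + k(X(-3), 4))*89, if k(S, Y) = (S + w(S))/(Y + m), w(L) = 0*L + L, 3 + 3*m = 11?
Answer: 17622/5 ≈ 3524.4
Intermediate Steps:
X(H) = -8 (X(H) = -3 - 5 = -8)
m = 8/3 (m = -1 + (⅓)*11 = -1 + 11/3 = 8/3 ≈ 2.6667)
w(L) = L (w(L) = 0 + L = L)
k(S, Y) = 2*S/(8/3 + Y) (k(S, Y) = (S + S)/(Y + 8/3) = (2*S)/(8/3 + Y) = 2*S/(8/3 + Y))
(42 + k(X(-3), 4))*89 = (42 + 6*(-8)/(8 + 3*4))*89 = (42 + 6*(-8)/(8 + 12))*89 = (42 + 6*(-8)/20)*89 = (42 + 6*(-8)*(1/20))*89 = (42 - 12/5)*89 = (198/5)*89 = 17622/5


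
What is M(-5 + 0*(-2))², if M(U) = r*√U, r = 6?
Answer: -180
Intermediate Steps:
M(U) = 6*√U
M(-5 + 0*(-2))² = (6*√(-5 + 0*(-2)))² = (6*√(-5 + 0))² = (6*√(-5))² = (6*(I*√5))² = (6*I*√5)² = -180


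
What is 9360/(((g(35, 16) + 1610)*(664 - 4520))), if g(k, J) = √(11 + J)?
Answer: -941850/624689593 + 1755*√3/624689593 ≈ -0.0015028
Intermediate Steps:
9360/(((g(35, 16) + 1610)*(664 - 4520))) = 9360/(((√(11 + 16) + 1610)*(664 - 4520))) = 9360/(((√27 + 1610)*(-3856))) = 9360/(((3*√3 + 1610)*(-3856))) = 9360/(((1610 + 3*√3)*(-3856))) = 9360/(-6208160 - 11568*√3)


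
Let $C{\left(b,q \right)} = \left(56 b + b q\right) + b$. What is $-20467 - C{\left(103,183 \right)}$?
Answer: $-45187$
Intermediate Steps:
$C{\left(b,q \right)} = 57 b + b q$
$-20467 - C{\left(103,183 \right)} = -20467 - 103 \left(57 + 183\right) = -20467 - 103 \cdot 240 = -20467 - 24720 = -45187$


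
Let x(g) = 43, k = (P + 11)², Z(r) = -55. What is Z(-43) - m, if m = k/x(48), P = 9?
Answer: -2765/43 ≈ -64.302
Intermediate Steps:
k = 400 (k = (9 + 11)² = 20² = 400)
m = 400/43 ≈ 9.3023
Z(-43) - m = -55 - 1*400/43 = -55 - 400/43 = -2765/43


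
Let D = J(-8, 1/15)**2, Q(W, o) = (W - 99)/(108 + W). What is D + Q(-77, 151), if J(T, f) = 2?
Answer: -52/31 ≈ -1.6774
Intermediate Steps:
Q(W, o) = (-99 + W)/(108 + W)
D = 4 (D = 2**2 = 4)
D + Q(-77, 151) = 4 + (-99 - 77)/(108 - 77) = 4 - 176/31 = -52/31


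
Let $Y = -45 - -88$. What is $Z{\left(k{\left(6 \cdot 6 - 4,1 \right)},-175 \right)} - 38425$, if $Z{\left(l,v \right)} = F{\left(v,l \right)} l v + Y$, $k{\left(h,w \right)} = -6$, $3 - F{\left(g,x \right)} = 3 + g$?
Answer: $145368$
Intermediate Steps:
$F{\left(g,x \right)} = - g$ ($F{\left(g,x \right)} = 3 - \left(3 + g\right) = - g$)
$Y = 43$ ($Y = -45 + 88 = 43$)
$Z{\left(l,v \right)} = 43 - l v^{2}$ ($Z{\left(l,v \right)} = - v l v + 43 = - l v v + 43 = - l v^{2} + 43 = 43 - l v^{2}$)
$Z{\left(k{\left(6 \cdot 6 - 4,1 \right)},-175 \right)} - 38425 = \left(43 - - 6 \left(-175\right)^{2}\right) - 38425 = \left(43 - \left(-6\right) 30625\right) - 38425 = \left(43 + 183750\right) - 38425 = 183793 - 38425 = 145368$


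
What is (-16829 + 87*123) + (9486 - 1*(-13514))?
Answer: 16872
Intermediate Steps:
(-16829 + 87*123) + (9486 - 1*(-13514)) = (-16829 + 10701) + (9486 + 13514) = -6128 + 23000 = 16872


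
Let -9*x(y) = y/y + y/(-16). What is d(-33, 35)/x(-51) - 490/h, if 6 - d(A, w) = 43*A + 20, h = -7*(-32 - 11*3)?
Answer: -2631098/871 ≈ -3020.8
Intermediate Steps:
h = 455 (h = -7*(-32 - 33) = -7*(-65) = 455)
x(y) = -⅑ + y/144 (x(y) = -(y/y + y/(-16))/9 = -(1 + y*(-1/16))/9 = -(1 - y/16)/9 = -⅑ + y/144)
d(A, w) = -14 - 43*A (d(A, w) = 6 - (43*A + 20) = 6 - (20 + 43*A) = 6 + (-20 - 43*A) = -14 - 43*A)
d(-33, 35)/x(-51) - 490/h = (-14 - 43*(-33))/(-⅑ + (1/144)*(-51)) - 490/455 = (-14 + 1419)/(-⅑ - 17/48) - 490*1/455 = 1405/(-67/144) - 14/13 = 1405*(-144/67) - 14/13 = -202320/67 - 14/13 = -2631098/871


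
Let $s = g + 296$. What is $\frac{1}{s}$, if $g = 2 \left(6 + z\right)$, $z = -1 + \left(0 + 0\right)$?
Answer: $\frac{1}{306} \approx 0.003268$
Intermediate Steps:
$z = -1$ ($z = -1 + 0 = -1$)
$g = 10$ ($g = 2 \left(6 - 1\right) = 2 \cdot 5 = 10$)
$s = 306$ ($s = 10 + 296 = 306$)
$\frac{1}{s} = \frac{1}{306}$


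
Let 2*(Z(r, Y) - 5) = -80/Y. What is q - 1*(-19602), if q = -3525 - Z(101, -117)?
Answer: 1880384/117 ≈ 16072.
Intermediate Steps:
Z(r, Y) = 5 - 40/Y (Z(r, Y) = 5 + (-80/Y)/2 = 5 - 40/Y)
q = -413050/117 (q = -3525 - (5 - 40/(-117)) = -3525 - (5 - 40*(-1/117)) = -3525 - (5 + 40/117) = -3525 - 1*625/117 = -3525 - 625/117 = -413050/117 ≈ -3530.3)
q - 1*(-19602) = -413050/117 - 1*(-19602) = -413050/117 + 19602 = 1880384/117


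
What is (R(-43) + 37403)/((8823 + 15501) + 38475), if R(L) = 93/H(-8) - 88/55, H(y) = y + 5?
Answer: 62284/104665 ≈ 0.59508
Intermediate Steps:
H(y) = 5 + y
R(L) = -163/5 (R(L) = 93/(5 - 8) - 88/55 = 93/(-3) - 88*1/55 = 93*(-⅓) - 8/5 = -31 - 8/5 = -163/5)
(R(-43) + 37403)/((8823 + 15501) + 38475) = (-163/5 + 37403)/((8823 + 15501) + 38475) = 186852/(5*(24324 + 38475)) = (186852/5)/62799 = (186852/5)*(1/62799) = 62284/104665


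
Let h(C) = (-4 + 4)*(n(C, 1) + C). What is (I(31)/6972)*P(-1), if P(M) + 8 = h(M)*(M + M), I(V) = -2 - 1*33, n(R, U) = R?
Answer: 10/249 ≈ 0.040161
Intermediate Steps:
h(C) = 0 (h(C) = (-4 + 4)*(C + C) = 0*(2*C) = 0)
I(V) = -35 (I(V) = -2 - 33 = -35)
P(M) = -8 (P(M) = -8 + 0*(M + M) = -8 + 0*(2*M) = -8 + 0 = -8)
(I(31)/6972)*P(-1) = -35/6972*(-8) = -35*1/6972*(-8) = -5/996*(-8) = 10/249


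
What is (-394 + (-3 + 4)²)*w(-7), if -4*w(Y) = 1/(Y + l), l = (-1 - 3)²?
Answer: 131/12 ≈ 10.917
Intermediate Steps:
l = 16 (l = (-4)² = 16)
w(Y) = -1/(4*(16 + Y)) (w(Y) = -1/(4*(Y + 16)) = -1/(4*(16 + Y)))
(-394 + (-3 + 4)²)*w(-7) = (-394 + (-3 + 4)²)*(-1/(64 + 4*(-7))) = (-394 + 1²)*(-1/(64 - 28)) = (-394 + 1)*(-1/36) = -(-393)/36 = -393*(-1/36) = 131/12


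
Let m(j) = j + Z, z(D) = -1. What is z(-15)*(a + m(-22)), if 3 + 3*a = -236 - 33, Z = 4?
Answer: 326/3 ≈ 108.67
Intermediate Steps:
m(j) = 4 + j (m(j) = j + 4 = 4 + j)
a = -272/3 (a = -1 + (-236 - 33)/3 = -1 + (⅓)*(-269) = -1 - 269/3 = -272/3 ≈ -90.667)
z(-15)*(a + m(-22)) = -(-272/3 + (4 - 22)) = -(-272/3 - 18) = -1*(-326/3) = 326/3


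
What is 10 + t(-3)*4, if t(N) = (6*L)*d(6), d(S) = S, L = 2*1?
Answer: 298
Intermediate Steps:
L = 2
t(N) = 72 (t(N) = (6*2)*6 = 12*6 = 72)
10 + t(-3)*4 = 10 + 72*4 = 10 + 288 = 298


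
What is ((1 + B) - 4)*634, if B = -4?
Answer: -4438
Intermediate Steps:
((1 + B) - 4)*634 = ((1 - 4) - 4)*634 = (-3 - 4)*634 = -7*634 = -4438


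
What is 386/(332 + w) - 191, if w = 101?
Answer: -82317/433 ≈ -190.11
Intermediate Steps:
386/(332 + w) - 191 = 386/(332 + 101) - 191 = 386/433 - 191 = -82317/433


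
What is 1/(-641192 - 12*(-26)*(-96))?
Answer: -1/671144 ≈ -1.4900e-6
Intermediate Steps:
1/(-641192 - 12*(-26)*(-96)) = 1/(-641192 + 312*(-96)) = 1/(-641192 - 29952) = 1/(-671144) = -1/671144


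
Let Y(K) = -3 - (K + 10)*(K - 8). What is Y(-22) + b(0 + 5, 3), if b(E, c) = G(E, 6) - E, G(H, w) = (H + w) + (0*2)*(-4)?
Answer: -357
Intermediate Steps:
G(H, w) = H + w (G(H, w) = (H + w) + 0*(-4) = (H + w) + 0 = H + w)
b(E, c) = 6 (b(E, c) = (E + 6) - E = (6 + E) - E = 6)
Y(K) = -3 - (-8 + K)*(10 + K) (Y(K) = -3 - (10 + K)*(-8 + K) = -3 - (-8 + K)*(10 + K))
Y(-22) + b(0 + 5, 3) = (77 - 1*(-22)² - 2*(-22)) + 6 = (77 - 1*484 + 44) + 6 = (77 - 484 + 44) + 6 = -363 + 6 = -357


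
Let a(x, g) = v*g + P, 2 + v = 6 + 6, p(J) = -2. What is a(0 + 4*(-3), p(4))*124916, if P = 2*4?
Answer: -1498992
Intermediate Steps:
P = 8
v = 10 (v = -2 + (6 + 6) = -2 + 12 = 10)
a(x, g) = 8 + 10*g (a(x, g) = 10*g + 8 = 8 + 10*g)
a(0 + 4*(-3), p(4))*124916 = (8 + 10*(-2))*124916 = (8 - 20)*124916 = -12*124916 = -1498992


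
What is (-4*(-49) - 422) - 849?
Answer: -1075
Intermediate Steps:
(-4*(-49) - 422) - 849 = (196 - 422) - 849 = -226 - 849 = -1075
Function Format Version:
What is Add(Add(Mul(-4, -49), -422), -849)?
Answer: -1075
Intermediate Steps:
Add(Add(Mul(-4, -49), -422), -849) = Add(Add(196, -422), -849) = Add(-226, -849) = -1075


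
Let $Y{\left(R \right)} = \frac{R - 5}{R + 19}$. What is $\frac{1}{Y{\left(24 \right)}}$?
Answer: $\frac{43}{19} \approx 2.2632$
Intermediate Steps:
$Y{\left(R \right)} = \frac{-5 + R}{19 + R}$
$\frac{1}{Y{\left(24 \right)}} = \frac{1}{\frac{1}{19 + 24} \left(-5 + 24\right)} = \frac{1}{\frac{1}{43} \cdot 19} = \frac{1}{\frac{19}{43}} = \frac{43}{19}$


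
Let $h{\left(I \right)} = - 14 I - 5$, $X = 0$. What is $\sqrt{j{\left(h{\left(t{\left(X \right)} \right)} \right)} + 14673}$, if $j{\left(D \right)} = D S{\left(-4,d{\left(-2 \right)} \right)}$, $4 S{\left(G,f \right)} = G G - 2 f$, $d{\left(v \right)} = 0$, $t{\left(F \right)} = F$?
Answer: $\sqrt{14653} \approx 121.05$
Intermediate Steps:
$S{\left(G,f \right)} = - \frac{f}{2} + \frac{G^{2}}{4}$ ($S{\left(G,f \right)} = \frac{G G - 2 f}{4} = \frac{G^{2} - 2 f}{4} = - \frac{f}{2} + \frac{G^{2}}{4}$)
$h{\left(I \right)} = -5 - 14 I$
$j{\left(D \right)} = 4 D$ ($j{\left(D \right)} = D \left(\left(- \frac{1}{2}\right) 0 + \frac{\left(-4\right)^{2}}{4}\right) = D \left(0 + \frac{1}{4} \cdot 16\right) = D \left(0 + 4\right) = D 4 = 4 D$)
$\sqrt{j{\left(h{\left(t{\left(X \right)} \right)} \right)} + 14673} = \sqrt{4 \left(-5 - 0\right) + 14673} = \sqrt{4 \left(-5 + 0\right) + 14673} = \sqrt{4 \left(-5\right) + 14673} = \sqrt{-20 + 14673} = \sqrt{14653}$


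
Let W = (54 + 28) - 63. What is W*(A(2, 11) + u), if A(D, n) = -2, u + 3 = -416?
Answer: -7999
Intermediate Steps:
u = -419 (u = -3 - 416 = -419)
W = 19 (W = 82 - 63 = 19)
W*(A(2, 11) + u) = 19*(-2 - 419) = 19*(-421) = -7999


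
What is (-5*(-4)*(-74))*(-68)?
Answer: 100640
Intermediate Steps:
(-5*(-4)*(-74))*(-68) = (20*(-74))*(-68) = -1480*(-68) = 100640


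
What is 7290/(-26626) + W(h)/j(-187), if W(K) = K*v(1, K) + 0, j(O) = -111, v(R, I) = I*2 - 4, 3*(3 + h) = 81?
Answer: -4821041/492581 ≈ -9.7873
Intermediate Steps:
h = 24 (h = -3 + (1/3)*81 = -3 + 27 = 24)
v(R, I) = -4 + 2*I (v(R, I) = 2*I - 4 = -4 + 2*I)
W(K) = K*(-4 + 2*K) (W(K) = K*(-4 + 2*K) + 0 = K*(-4 + 2*K))
7290/(-26626) + W(h)/j(-187) = 7290/(-26626) + (2*24*(-2 + 24))/(-111) = 7290*(-1/26626) + (2*24*22)*(-1/111) = -3645/13313 + 1056*(-1/111) = -3645/13313 - 352/37 = -4821041/492581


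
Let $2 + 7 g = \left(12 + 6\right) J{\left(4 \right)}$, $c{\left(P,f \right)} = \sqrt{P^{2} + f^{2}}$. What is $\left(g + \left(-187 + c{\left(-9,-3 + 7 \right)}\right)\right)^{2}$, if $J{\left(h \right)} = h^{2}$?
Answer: $\frac{1051282}{49} - \frac{2046 \sqrt{97}}{7} \approx 18576.0$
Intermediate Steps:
$g = \frac{286}{7}$ ($g = - \frac{2}{7} + \frac{\left(12 + 6\right) 4^{2}}{7} = - \frac{2}{7} + \frac{18 \cdot 16}{7} = - \frac{2}{7} + \frac{1}{7} \cdot 288 = - \frac{2}{7} + \frac{288}{7} = \frac{286}{7} \approx 40.857$)
$\left(g + \left(-187 + c{\left(-9,-3 + 7 \right)}\right)\right)^{2} = \left(\frac{286}{7} - \left(187 - \sqrt{\left(-9\right)^{2} + \left(-3 + 7\right)^{2}}\right)\right)^{2} = \left(\frac{286}{7} - \left(187 - \sqrt{81 + 4^{2}}\right)\right)^{2} = \left(\frac{286}{7} - \left(187 - \sqrt{81 + 16}\right)\right)^{2} = \left(\frac{286}{7} - \left(187 - \sqrt{97}\right)\right)^{2} = \left(- \frac{1023}{7} + \sqrt{97}\right)^{2}$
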